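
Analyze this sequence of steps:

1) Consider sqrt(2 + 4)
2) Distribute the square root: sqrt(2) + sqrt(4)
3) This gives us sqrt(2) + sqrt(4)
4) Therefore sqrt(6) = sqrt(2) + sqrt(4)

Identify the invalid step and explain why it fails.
Step 2: Distribute the square root: sqrt(2) + sqrt(4)

Step 2 incorrectly 'distributes' the square root over addition. The square root function does not distribute: sqrt(a + b) ≠ sqrt(a) + sqrt(b). In fact, sqrt(2 + 4) = sqrt(6) ≈ 2.4495, while sqrt(2) + sqrt(4) ≈ 3.4142.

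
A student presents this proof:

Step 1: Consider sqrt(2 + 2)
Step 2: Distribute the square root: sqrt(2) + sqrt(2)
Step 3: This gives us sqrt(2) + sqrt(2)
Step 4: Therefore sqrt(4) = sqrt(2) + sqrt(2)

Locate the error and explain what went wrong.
Step 2: Distribute the square root: sqrt(2) + sqrt(2)

Step 2 incorrectly 'distributes' the square root over addition. The square root function does not distribute: sqrt(a + b) ≠ sqrt(a) + sqrt(b). In fact, sqrt(2 + 2) = sqrt(4) ≈ 2.0000, while sqrt(2) + sqrt(2) ≈ 2.8284.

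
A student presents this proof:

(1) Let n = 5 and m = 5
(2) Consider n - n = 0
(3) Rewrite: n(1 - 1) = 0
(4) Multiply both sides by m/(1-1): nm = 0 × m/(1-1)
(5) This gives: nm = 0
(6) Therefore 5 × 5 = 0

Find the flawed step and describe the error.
Step 4: Multiply both sides by m/(1-1): nm = 0 × m/(1-1)

Step 4 multiplies both sides by m/(1-1). However, 1-1 = 0, so this is multiplication by m/0, which is undefined. We cannot multiply by an undefined expression.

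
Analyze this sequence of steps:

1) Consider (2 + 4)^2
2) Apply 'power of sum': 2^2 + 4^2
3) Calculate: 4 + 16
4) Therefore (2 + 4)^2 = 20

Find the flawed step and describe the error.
Step 2: Apply 'power of sum': 2^2 + 4^2

Step 2 incorrectly applies a non-existent rule '(a+b)^n = a^n + b^n'. This is false in general. The correct expansion uses the binomial theorem. The actual value is (2 + 4)^2 = 6^2 = 36, not 20.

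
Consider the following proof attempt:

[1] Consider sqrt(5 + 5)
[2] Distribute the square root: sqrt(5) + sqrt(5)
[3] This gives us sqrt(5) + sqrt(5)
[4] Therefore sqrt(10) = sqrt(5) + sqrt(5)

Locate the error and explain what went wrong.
Step 2: Distribute the square root: sqrt(5) + sqrt(5)

Step 2 incorrectly 'distributes' the square root over addition. The square root function does not distribute: sqrt(a + b) ≠ sqrt(a) + sqrt(b). In fact, sqrt(5 + 5) = sqrt(10) ≈ 3.1623, while sqrt(5) + sqrt(5) ≈ 4.4721.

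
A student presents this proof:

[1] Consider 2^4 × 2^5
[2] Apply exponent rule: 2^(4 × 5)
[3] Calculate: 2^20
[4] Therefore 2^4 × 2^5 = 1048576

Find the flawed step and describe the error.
Step 2: Apply exponent rule: 2^(4 × 5)

Step 2 incorrectly states that a^b × a^c = a^(b×c). The correct rule is a^b × a^c = a^(b+c). The actual value is 2^4 × 2^5 = 2^9 = 512, not 2^20 = 1048576.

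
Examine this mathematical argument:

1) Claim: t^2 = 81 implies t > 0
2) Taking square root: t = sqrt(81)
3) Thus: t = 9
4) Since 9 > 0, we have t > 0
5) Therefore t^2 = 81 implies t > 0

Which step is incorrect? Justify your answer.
Step 2: Taking square root: t = sqrt(81)

Step 2 takes the square root and assumes the positive root only. The equation t^2 = 81 actually has two solutions: t = 9 and t = -9. The proof silently assumes t > 0 without justification, then uses this assumption to conclude t > 0, which is circular. The counterexample t = -9 shows the claim is false.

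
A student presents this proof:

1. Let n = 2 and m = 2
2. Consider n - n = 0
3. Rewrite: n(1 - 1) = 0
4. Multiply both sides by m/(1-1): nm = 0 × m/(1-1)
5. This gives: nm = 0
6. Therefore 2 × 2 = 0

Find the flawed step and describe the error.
Step 4: Multiply both sides by m/(1-1): nm = 0 × m/(1-1)

Step 4 multiplies both sides by m/(1-1). However, 1-1 = 0, so this is multiplication by m/0, which is undefined. We cannot multiply by an undefined expression.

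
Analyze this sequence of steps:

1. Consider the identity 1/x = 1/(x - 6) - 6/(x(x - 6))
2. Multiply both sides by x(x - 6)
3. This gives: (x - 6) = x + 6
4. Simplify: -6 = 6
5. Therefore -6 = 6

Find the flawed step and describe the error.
Step 3: This gives: (x - 6) = x + 6

Step 3 makes a sign error when clearing denominators. Multiplying -6/(x(x - 6)) by x(x - 6) gives -6, not +6. The correct result is (x - 6) = x - 6, which is trivially true, not (x - 6) = x + 6. (Step 1 is a valid identity: 1/(x - 6) - 6/(x(x - 6)) = (x - 6)/(x(x - 6)) = 1/x.)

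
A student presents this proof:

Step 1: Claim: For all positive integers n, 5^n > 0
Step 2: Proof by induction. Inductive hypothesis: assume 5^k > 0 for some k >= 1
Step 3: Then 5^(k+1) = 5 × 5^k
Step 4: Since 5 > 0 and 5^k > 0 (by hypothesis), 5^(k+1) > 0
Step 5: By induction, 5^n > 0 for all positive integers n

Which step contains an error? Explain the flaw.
Step 5: By induction, 5^n > 0 for all positive integers n

Step 5 concludes the proof by induction, but no base case was ever established. A valid induction proof requires: (1) a base case proving 5^1 > 0, and (2) an inductive step showing IF 5^k > 0 THEN 5^(k+1) > 0. Steps 2-4 correctly establish the inductive step, but without the base case the conclusion in step 5 does not follow.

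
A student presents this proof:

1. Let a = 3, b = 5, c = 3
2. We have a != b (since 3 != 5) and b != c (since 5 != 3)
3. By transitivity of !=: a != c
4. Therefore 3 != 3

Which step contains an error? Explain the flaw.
Step 3: By transitivity of !=: a != c

Step 3 incorrectly applies transitivity to the '!=' relation. Transitivity states: if a R b and b R c, then a R c. However, '!=' is not transitive. Counterexample: 3 != 5 and 5 != 3, but 3 = 3 (both equal 3). Transitivity holds for relations like <, <=, =, but not for !=.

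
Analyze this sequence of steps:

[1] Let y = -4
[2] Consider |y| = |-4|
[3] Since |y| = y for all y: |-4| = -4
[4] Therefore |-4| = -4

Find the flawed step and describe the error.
Step 3: Since |y| = y for all y: |-4| = -4

Step 3 incorrectly states that |y| = y for all y. The correct definition is |y| = y when y >= 0, and |y| = -y when y < 0. Since -4 < 0, we have |-4| = -(-4) = 4, not -4.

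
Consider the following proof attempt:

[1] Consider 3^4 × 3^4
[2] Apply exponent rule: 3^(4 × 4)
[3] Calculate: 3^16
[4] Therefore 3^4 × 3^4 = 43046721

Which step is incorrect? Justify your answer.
Step 2: Apply exponent rule: 3^(4 × 4)

Step 2 incorrectly states that a^b × a^c = a^(b×c). The correct rule is a^b × a^c = a^(b+c). The actual value is 3^4 × 3^4 = 3^8 = 6561, not 3^16 = 43046721.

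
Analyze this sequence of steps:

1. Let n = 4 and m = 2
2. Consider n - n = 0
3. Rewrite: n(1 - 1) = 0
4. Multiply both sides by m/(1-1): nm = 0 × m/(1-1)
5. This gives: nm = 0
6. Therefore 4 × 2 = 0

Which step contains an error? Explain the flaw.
Step 4: Multiply both sides by m/(1-1): nm = 0 × m/(1-1)

Step 4 multiplies both sides by m/(1-1). However, 1-1 = 0, so this is multiplication by m/0, which is undefined. We cannot multiply by an undefined expression.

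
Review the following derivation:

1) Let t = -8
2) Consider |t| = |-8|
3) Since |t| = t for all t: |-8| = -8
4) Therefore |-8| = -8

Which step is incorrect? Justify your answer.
Step 3: Since |t| = t for all t: |-8| = -8

Step 3 incorrectly states that |t| = t for all t. The correct definition is |t| = t when t >= 0, and |t| = -t when t < 0. Since -8 < 0, we have |-8| = -(-8) = 8, not -8.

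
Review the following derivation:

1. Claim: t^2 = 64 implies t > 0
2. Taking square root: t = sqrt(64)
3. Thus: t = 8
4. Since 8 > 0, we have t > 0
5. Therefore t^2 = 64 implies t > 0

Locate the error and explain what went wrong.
Step 2: Taking square root: t = sqrt(64)

Step 2 takes the square root and assumes the positive root only. The equation t^2 = 64 actually has two solutions: t = 8 and t = -8. The proof silently assumes t > 0 without justification, then uses this assumption to conclude t > 0, which is circular. The counterexample t = -8 shows the claim is false.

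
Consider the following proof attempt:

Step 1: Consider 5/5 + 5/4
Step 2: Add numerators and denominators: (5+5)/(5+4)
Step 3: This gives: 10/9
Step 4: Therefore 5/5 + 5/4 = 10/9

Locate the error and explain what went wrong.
Step 2: Add numerators and denominators: (5+5)/(5+4)

Step 2 incorrectly adds fractions by separately adding numerators and denominators. This is wrong. The correct method requires a common denominator: 5/5 + 5/4 = (5×4 + 5×5)/(5×4) = 45/20 = 9/4. The method used gives 10/9, which is different.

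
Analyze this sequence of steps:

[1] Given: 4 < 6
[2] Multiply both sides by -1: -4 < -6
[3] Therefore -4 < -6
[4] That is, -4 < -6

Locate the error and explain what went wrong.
Step 2: Multiply both sides by -1: -4 < -6

Step 2 multiplies both sides by -1 but fails to reverse the inequality sign. When multiplying (or dividing) an inequality by a negative number, the direction must be reversed. Since 4 < 6, we should get -4 > -6, i.e., -4 > -6.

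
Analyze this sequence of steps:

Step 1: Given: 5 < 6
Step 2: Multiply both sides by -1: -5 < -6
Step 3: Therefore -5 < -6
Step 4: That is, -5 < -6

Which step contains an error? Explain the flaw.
Step 2: Multiply both sides by -1: -5 < -6

Step 2 multiplies both sides by -1 but fails to reverse the inequality sign. When multiplying (or dividing) an inequality by a negative number, the direction must be reversed. Since 5 < 6, we should get -5 > -6, i.e., -5 > -6.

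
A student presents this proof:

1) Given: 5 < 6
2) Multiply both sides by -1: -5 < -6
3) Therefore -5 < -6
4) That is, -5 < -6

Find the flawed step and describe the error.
Step 2: Multiply both sides by -1: -5 < -6

Step 2 multiplies both sides by -1 but fails to reverse the inequality sign. When multiplying (or dividing) an inequality by a negative number, the direction must be reversed. Since 5 < 6, we should get -5 > -6, i.e., -5 > -6.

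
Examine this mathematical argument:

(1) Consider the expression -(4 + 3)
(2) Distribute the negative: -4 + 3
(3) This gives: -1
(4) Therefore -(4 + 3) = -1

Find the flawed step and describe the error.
Step 2: Distribute the negative: -4 + 3

Step 2 incorrectly distributes the negative sign. The correct distribution is -(4 + 3) = -4 - 3 = -7. The negative must be applied to both terms, not just the first. The error treats -(4 + 3) as -4 + 3, which equals -1 instead of -7.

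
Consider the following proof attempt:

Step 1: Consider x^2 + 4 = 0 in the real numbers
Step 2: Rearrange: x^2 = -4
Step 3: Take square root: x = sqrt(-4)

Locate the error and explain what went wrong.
Step 3: Take square root: x = sqrt(-4)

Step 3 takes the square root of -4, which is negative. In the real number system, the square root of a negative number is undefined. The equation x^2 + 4 = 0 has no real solutions. Square roots of negative numbers only exist in the complex numbers.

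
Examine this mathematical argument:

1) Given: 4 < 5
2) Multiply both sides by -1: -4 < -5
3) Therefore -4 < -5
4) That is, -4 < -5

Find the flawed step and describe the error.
Step 2: Multiply both sides by -1: -4 < -5

Step 2 multiplies both sides by -1 but fails to reverse the inequality sign. When multiplying (or dividing) an inequality by a negative number, the direction must be reversed. Since 4 < 5, we should get -4 > -5, i.e., -4 > -5.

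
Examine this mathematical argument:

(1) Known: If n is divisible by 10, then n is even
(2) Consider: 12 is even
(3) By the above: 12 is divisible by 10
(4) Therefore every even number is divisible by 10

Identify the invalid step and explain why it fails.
Step 3: By the above: 12 is divisible by 10

Step 3 commits the fallacy of affirming the consequent. The known fact 'divisible by 10 → even' does NOT imply 'even → divisible by 10'. That would be the converse, which is false. For example, 12 is even but 12 ÷ 10 = 1.20, which is not an integer.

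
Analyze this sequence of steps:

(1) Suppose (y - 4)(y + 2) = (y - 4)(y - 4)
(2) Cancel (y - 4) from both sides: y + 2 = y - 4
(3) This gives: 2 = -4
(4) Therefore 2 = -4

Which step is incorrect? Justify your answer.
Step 2: Cancel (y - 4) from both sides: y + 2 = y - 4

Step 2 cancels (y - 4) from both sides. This is only valid if (y - 4) ≠ 0, i.e., y ≠ 4. When y = 4, both sides equal zero regardless of the other factors. The correct approach requires considering y = 4 as a separate case.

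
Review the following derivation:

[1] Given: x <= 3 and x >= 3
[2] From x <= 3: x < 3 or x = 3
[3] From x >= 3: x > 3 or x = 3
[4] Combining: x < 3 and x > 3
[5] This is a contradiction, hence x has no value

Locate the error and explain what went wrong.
Step 4: Combining: x < 3 and x > 3

Step 4 incorrectly combines the conditions. From x <= 3 and x >= 3, the intersection is x = 3. The error treats the 'or' cases as 'and' requirements. The correct conclusion is that x = 3 is the unique solution, not that no solution exists.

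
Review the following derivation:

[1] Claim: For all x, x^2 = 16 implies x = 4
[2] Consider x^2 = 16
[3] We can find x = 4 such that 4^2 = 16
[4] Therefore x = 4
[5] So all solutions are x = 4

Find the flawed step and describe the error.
Step 4: Therefore x = 4

Step 4 incorrectly concludes that x = 4 is the only solution. The proof shows that x = 4 is A solution (existence), but does not show it is the ONLY solution (uniqueness). In fact, x = -4 is also a solution since (-4)^2 = 16. Finding one solution doesn't prove there are no others.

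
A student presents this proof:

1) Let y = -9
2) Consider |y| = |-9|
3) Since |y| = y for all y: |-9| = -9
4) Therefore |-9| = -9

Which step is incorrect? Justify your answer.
Step 3: Since |y| = y for all y: |-9| = -9

Step 3 incorrectly states that |y| = y for all y. The correct definition is |y| = y when y >= 0, and |y| = -y when y < 0. Since -9 < 0, we have |-9| = -(-9) = 9, not -9.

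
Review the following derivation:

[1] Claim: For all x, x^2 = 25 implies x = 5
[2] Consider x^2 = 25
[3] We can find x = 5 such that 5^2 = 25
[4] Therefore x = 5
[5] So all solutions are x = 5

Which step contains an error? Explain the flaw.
Step 4: Therefore x = 5

Step 4 incorrectly concludes that x = 5 is the only solution. The proof shows that x = 5 is A solution (existence), but does not show it is the ONLY solution (uniqueness). In fact, x = -5 is also a solution since (-5)^2 = 25. Finding one solution doesn't prove there are no others.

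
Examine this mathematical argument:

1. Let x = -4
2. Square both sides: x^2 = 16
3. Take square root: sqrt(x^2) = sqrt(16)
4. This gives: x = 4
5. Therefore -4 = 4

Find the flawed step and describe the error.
Step 4: This gives: x = 4

Step 4 incorrectly states that sqrt(x^2) = x. The correct identity is sqrt(x^2) = |x|. Since x = -4 < 0, we have sqrt(x^2) = |-4| = 4, not x = -4.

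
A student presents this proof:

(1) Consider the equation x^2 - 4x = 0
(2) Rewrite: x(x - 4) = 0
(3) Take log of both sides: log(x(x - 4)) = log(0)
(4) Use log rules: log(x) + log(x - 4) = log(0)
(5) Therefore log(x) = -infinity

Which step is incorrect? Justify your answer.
Step 3: Take log of both sides: log(x(x - 4)) = log(0)

Step 3 takes the logarithm of both sides, resulting in log(0) on the right side. The logarithm is only defined for positive numbers; log(0) is undefined (approaches negative infinity). This operation is invalid.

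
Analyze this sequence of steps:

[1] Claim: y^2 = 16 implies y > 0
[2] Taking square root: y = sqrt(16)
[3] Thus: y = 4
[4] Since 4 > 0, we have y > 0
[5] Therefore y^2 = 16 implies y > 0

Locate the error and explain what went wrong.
Step 2: Taking square root: y = sqrt(16)

Step 2 takes the square root and assumes the positive root only. The equation y^2 = 16 actually has two solutions: y = 4 and y = -4. The proof silently assumes y > 0 without justification, then uses this assumption to conclude y > 0, which is circular. The counterexample y = -4 shows the claim is false.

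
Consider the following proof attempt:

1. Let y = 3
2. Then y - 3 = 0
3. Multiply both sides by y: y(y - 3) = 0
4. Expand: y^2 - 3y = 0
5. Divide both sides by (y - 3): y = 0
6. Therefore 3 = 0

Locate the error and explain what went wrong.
Step 5: Divide both sides by (y - 3): y = 0

Step 5 divides both sides by (y - 3). However, since y = 3, we have (y - 3) = 0. Division by zero is undefined, making this step invalid.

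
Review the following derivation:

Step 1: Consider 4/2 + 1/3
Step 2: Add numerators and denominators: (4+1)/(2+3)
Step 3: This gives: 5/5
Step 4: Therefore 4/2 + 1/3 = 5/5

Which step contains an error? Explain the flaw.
Step 2: Add numerators and denominators: (4+1)/(2+3)

Step 2 incorrectly adds fractions by separately adding numerators and denominators. This is wrong. The correct method requires a common denominator: 4/2 + 1/3 = (4×3 + 1×2)/(2×3) = 14/6 = 7/3. The method used gives 5/5, which is different.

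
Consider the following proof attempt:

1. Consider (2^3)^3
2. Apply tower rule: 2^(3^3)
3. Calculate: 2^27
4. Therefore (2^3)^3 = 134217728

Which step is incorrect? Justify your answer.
Step 2: Apply tower rule: 2^(3^3)

Step 2 incorrectly states that (a^b)^c = a^(b^c). The correct rule is (a^b)^c = a^(b×c). The actual value is (2^3)^3 = 2^9 = 512, not 2^27 = 134217728.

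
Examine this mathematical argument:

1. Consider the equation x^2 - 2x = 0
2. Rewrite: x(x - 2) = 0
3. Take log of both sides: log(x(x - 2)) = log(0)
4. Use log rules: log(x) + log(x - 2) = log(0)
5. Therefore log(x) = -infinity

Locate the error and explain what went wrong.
Step 3: Take log of both sides: log(x(x - 2)) = log(0)

Step 3 takes the logarithm of both sides, resulting in log(0) on the right side. The logarithm is only defined for positive numbers; log(0) is undefined (approaches negative infinity). This operation is invalid.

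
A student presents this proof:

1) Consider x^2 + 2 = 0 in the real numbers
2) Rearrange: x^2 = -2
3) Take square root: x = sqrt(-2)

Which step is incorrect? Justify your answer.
Step 3: Take square root: x = sqrt(-2)

Step 3 takes the square root of -2, which is negative. In the real number system, the square root of a negative number is undefined. The equation x^2 + 2 = 0 has no real solutions. Square roots of negative numbers only exist in the complex numbers.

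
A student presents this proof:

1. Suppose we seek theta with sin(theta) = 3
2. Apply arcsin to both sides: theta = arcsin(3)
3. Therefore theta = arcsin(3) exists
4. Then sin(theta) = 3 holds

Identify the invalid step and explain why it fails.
Step 2: Apply arcsin to both sides: theta = arcsin(3)

Step 2 applies arcsin to 3. However, arcsin(x) is only defined for x in [-1, 1] because sin(theta) can only produce values in that range. Since |3| > 1, arcsin(3) is undefined. There is no angle whose sine equals 3.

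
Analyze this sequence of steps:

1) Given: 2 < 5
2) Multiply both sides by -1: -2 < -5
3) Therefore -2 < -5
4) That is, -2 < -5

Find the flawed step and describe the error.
Step 2: Multiply both sides by -1: -2 < -5

Step 2 multiplies both sides by -1 but fails to reverse the inequality sign. When multiplying (or dividing) an inequality by a negative number, the direction must be reversed. Since 2 < 5, we should get -2 > -5, i.e., -2 > -5.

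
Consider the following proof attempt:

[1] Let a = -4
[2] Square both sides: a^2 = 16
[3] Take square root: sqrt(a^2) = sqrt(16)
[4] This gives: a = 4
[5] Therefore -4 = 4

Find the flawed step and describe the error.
Step 4: This gives: a = 4

Step 4 incorrectly states that sqrt(a^2) = a. The correct identity is sqrt(a^2) = |a|. Since a = -4 < 0, we have sqrt(a^2) = |-4| = 4, not a = -4.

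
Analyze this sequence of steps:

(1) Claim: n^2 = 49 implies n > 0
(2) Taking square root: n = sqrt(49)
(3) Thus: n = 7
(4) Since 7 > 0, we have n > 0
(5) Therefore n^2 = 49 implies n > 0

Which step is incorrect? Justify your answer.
Step 2: Taking square root: n = sqrt(49)

Step 2 takes the square root and assumes the positive root only. The equation n^2 = 49 actually has two solutions: n = 7 and n = -7. The proof silently assumes n > 0 without justification, then uses this assumption to conclude n > 0, which is circular. The counterexample n = -7 shows the claim is false.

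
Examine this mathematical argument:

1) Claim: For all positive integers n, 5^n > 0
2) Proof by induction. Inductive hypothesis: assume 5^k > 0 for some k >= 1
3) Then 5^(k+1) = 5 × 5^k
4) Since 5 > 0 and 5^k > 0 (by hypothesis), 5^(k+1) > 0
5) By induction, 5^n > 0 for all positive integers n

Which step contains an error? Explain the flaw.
Step 5: By induction, 5^n > 0 for all positive integers n

Step 5 concludes the proof by induction, but no base case was ever established. A valid induction proof requires: (1) a base case proving 5^1 > 0, and (2) an inductive step showing IF 5^k > 0 THEN 5^(k+1) > 0. Steps 2-4 correctly establish the inductive step, but without the base case the conclusion in step 5 does not follow.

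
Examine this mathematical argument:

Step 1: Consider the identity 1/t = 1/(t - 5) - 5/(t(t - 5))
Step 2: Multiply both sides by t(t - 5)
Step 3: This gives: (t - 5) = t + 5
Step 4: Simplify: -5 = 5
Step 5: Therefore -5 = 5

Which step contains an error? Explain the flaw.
Step 3: This gives: (t - 5) = t + 5

Step 3 makes a sign error when clearing denominators. Multiplying -5/(t(t - 5)) by t(t - 5) gives -5, not +5. The correct result is (t - 5) = t - 5, which is trivially true, not (t - 5) = t + 5. (Step 1 is a valid identity: 1/(t - 5) - 5/(t(t - 5)) = (t - 5)/(t(t - 5)) = 1/t.)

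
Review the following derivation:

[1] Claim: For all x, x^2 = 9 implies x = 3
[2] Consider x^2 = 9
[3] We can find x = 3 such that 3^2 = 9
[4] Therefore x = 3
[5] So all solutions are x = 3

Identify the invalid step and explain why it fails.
Step 4: Therefore x = 3

Step 4 incorrectly concludes that x = 3 is the only solution. The proof shows that x = 3 is A solution (existence), but does not show it is the ONLY solution (uniqueness). In fact, x = -3 is also a solution since (-3)^2 = 9. Finding one solution doesn't prove there are no others.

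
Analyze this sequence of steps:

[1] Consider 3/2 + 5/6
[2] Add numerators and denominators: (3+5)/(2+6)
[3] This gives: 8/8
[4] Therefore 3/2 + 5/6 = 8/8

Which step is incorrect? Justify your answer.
Step 2: Add numerators and denominators: (3+5)/(2+6)

Step 2 incorrectly adds fractions by separately adding numerators and denominators. This is wrong. The correct method requires a common denominator: 3/2 + 5/6 = (3×6 + 5×2)/(2×6) = 28/12 = 7/3. The method used gives 8/8, which is different.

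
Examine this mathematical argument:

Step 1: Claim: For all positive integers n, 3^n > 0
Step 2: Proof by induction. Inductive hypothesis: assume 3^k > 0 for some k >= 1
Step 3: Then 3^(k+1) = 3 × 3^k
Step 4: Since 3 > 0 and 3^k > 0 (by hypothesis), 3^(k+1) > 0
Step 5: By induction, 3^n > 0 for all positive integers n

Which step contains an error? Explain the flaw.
Step 5: By induction, 3^n > 0 for all positive integers n

Step 5 concludes the proof by induction, but no base case was ever established. A valid induction proof requires: (1) a base case proving 3^1 > 0, and (2) an inductive step showing IF 3^k > 0 THEN 3^(k+1) > 0. Steps 2-4 correctly establish the inductive step, but without the base case the conclusion in step 5 does not follow.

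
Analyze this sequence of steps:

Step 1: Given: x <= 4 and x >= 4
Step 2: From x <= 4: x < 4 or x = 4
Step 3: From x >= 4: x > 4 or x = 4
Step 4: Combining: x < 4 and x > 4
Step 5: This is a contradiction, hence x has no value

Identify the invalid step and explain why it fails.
Step 4: Combining: x < 4 and x > 4

Step 4 incorrectly combines the conditions. From x <= 4 and x >= 4, the intersection is x = 4. The error treats the 'or' cases as 'and' requirements. The correct conclusion is that x = 4 is the unique solution, not that no solution exists.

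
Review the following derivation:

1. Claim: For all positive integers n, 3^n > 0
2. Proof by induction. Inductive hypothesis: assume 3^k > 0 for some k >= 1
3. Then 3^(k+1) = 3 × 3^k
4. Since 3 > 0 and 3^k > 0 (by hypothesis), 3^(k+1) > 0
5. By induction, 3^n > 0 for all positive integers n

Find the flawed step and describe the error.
Step 5: By induction, 3^n > 0 for all positive integers n

Step 5 concludes the proof by induction, but no base case was ever established. A valid induction proof requires: (1) a base case proving 3^1 > 0, and (2) an inductive step showing IF 3^k > 0 THEN 3^(k+1) > 0. Steps 2-4 correctly establish the inductive step, but without the base case the conclusion in step 5 does not follow.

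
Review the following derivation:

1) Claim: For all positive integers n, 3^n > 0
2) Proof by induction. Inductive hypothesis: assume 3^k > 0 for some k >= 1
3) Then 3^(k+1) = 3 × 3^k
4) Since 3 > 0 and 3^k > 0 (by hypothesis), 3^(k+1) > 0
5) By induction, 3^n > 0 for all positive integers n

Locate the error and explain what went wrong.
Step 5: By induction, 3^n > 0 for all positive integers n

Step 5 concludes the proof by induction, but no base case was ever established. A valid induction proof requires: (1) a base case proving 3^1 > 0, and (2) an inductive step showing IF 3^k > 0 THEN 3^(k+1) > 0. Steps 2-4 correctly establish the inductive step, but without the base case the conclusion in step 5 does not follow.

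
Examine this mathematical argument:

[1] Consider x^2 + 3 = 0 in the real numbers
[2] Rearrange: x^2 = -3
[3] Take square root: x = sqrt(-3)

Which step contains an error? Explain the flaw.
Step 3: Take square root: x = sqrt(-3)

Step 3 takes the square root of -3, which is negative. In the real number system, the square root of a negative number is undefined. The equation x^2 + 3 = 0 has no real solutions. Square roots of negative numbers only exist in the complex numbers.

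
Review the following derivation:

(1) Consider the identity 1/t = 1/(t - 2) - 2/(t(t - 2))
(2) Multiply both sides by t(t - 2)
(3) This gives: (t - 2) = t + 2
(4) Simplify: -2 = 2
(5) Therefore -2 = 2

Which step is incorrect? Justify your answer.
Step 3: This gives: (t - 2) = t + 2

Step 3 makes a sign error when clearing denominators. Multiplying -2/(t(t - 2)) by t(t - 2) gives -2, not +2. The correct result is (t - 2) = t - 2, which is trivially true, not (t - 2) = t + 2. (Step 1 is a valid identity: 1/(t - 2) - 2/(t(t - 2)) = (t - 2)/(t(t - 2)) = 1/t.)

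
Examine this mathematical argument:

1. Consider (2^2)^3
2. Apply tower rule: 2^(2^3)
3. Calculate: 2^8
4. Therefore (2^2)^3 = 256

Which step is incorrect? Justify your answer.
Step 2: Apply tower rule: 2^(2^3)

Step 2 incorrectly states that (a^b)^c = a^(b^c). The correct rule is (a^b)^c = a^(b×c). The actual value is (2^2)^3 = 2^6 = 64, not 2^8 = 256.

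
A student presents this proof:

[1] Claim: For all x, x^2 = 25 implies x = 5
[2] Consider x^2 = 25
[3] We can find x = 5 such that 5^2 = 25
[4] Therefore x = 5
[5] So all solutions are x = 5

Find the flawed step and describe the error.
Step 4: Therefore x = 5

Step 4 incorrectly concludes that x = 5 is the only solution. The proof shows that x = 5 is A solution (existence), but does not show it is the ONLY solution (uniqueness). In fact, x = -5 is also a solution since (-5)^2 = 25. Finding one solution doesn't prove there are no others.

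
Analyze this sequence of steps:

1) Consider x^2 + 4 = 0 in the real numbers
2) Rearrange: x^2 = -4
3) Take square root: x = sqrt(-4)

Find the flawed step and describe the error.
Step 3: Take square root: x = sqrt(-4)

Step 3 takes the square root of -4, which is negative. In the real number system, the square root of a negative number is undefined. The equation x^2 + 4 = 0 has no real solutions. Square roots of negative numbers only exist in the complex numbers.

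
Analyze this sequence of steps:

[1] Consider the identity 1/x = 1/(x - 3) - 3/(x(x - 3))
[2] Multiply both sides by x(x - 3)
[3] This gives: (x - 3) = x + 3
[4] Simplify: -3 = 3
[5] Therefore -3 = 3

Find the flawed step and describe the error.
Step 3: This gives: (x - 3) = x + 3

Step 3 makes a sign error when clearing denominators. Multiplying -3/(x(x - 3)) by x(x - 3) gives -3, not +3. The correct result is (x - 3) = x - 3, which is trivially true, not (x - 3) = x + 3. (Step 1 is a valid identity: 1/(x - 3) - 3/(x(x - 3)) = (x - 3)/(x(x - 3)) = 1/x.)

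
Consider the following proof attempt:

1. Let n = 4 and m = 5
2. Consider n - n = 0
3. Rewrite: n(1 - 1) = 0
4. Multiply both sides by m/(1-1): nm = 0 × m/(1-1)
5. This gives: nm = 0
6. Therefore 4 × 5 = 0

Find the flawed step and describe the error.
Step 4: Multiply both sides by m/(1-1): nm = 0 × m/(1-1)

Step 4 multiplies both sides by m/(1-1). However, 1-1 = 0, so this is multiplication by m/0, which is undefined. We cannot multiply by an undefined expression.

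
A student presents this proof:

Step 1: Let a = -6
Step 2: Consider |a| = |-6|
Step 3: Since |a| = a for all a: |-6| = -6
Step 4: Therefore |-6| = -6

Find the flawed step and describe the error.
Step 3: Since |a| = a for all a: |-6| = -6

Step 3 incorrectly states that |a| = a for all a. The correct definition is |a| = a when a >= 0, and |a| = -a when a < 0. Since -6 < 0, we have |-6| = -(-6) = 6, not -6.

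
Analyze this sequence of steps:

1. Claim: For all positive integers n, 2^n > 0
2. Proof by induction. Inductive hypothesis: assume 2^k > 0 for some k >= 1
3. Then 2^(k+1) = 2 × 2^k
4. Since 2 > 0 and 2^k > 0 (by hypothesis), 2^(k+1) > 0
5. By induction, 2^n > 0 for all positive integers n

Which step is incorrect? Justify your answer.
Step 5: By induction, 2^n > 0 for all positive integers n

Step 5 concludes the proof by induction, but no base case was ever established. A valid induction proof requires: (1) a base case proving 2^1 > 0, and (2) an inductive step showing IF 2^k > 0 THEN 2^(k+1) > 0. Steps 2-4 correctly establish the inductive step, but without the base case the conclusion in step 5 does not follow.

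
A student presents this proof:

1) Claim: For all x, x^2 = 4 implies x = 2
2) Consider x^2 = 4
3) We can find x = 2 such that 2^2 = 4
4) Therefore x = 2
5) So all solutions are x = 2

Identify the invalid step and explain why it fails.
Step 4: Therefore x = 2

Step 4 incorrectly concludes that x = 2 is the only solution. The proof shows that x = 2 is A solution (existence), but does not show it is the ONLY solution (uniqueness). In fact, x = -2 is also a solution since (-2)^2 = 4. Finding one solution doesn't prove there are no others.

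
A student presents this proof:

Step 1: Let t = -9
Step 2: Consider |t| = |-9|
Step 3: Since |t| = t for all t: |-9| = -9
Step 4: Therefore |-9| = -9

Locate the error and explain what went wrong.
Step 3: Since |t| = t for all t: |-9| = -9

Step 3 incorrectly states that |t| = t for all t. The correct definition is |t| = t when t >= 0, and |t| = -t when t < 0. Since -9 < 0, we have |-9| = -(-9) = 9, not -9.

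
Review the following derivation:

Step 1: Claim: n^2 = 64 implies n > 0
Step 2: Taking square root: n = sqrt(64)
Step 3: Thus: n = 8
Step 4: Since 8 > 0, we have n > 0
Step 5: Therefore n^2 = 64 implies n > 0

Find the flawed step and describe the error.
Step 2: Taking square root: n = sqrt(64)

Step 2 takes the square root and assumes the positive root only. The equation n^2 = 64 actually has two solutions: n = 8 and n = -8. The proof silently assumes n > 0 without justification, then uses this assumption to conclude n > 0, which is circular. The counterexample n = -8 shows the claim is false.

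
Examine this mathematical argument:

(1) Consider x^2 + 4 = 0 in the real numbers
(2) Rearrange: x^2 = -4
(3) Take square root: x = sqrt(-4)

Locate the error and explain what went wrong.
Step 3: Take square root: x = sqrt(-4)

Step 3 takes the square root of -4, which is negative. In the real number system, the square root of a negative number is undefined. The equation x^2 + 4 = 0 has no real solutions. Square roots of negative numbers only exist in the complex numbers.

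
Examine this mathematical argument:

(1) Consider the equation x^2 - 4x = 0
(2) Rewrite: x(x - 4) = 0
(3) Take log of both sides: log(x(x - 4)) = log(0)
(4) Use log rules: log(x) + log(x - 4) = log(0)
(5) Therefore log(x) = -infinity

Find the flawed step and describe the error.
Step 3: Take log of both sides: log(x(x - 4)) = log(0)

Step 3 takes the logarithm of both sides, resulting in log(0) on the right side. The logarithm is only defined for positive numbers; log(0) is undefined (approaches negative infinity). This operation is invalid.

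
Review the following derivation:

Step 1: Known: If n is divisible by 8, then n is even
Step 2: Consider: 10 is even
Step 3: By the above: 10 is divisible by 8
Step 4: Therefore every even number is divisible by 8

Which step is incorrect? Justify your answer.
Step 3: By the above: 10 is divisible by 8

Step 3 commits the fallacy of affirming the consequent. The known fact 'divisible by 8 → even' does NOT imply 'even → divisible by 8'. That would be the converse, which is false. For example, 10 is even but 10 ÷ 8 = 1.25, which is not an integer.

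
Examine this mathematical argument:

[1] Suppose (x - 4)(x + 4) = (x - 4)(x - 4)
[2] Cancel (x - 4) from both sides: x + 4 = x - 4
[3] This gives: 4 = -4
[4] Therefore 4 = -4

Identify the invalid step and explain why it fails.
Step 2: Cancel (x - 4) from both sides: x + 4 = x - 4

Step 2 cancels (x - 4) from both sides. This is only valid if (x - 4) ≠ 0, i.e., x ≠ 4. When x = 4, both sides equal zero regardless of the other factors. The correct approach requires considering x = 4 as a separate case.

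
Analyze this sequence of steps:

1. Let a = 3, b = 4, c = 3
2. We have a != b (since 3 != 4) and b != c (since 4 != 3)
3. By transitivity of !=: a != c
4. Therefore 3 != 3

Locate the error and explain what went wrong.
Step 3: By transitivity of !=: a != c

Step 3 incorrectly applies transitivity to the '!=' relation. Transitivity states: if a R b and b R c, then a R c. However, '!=' is not transitive. Counterexample: 3 != 4 and 4 != 3, but 3 = 3 (both equal 3). Transitivity holds for relations like <, <=, =, but not for !=.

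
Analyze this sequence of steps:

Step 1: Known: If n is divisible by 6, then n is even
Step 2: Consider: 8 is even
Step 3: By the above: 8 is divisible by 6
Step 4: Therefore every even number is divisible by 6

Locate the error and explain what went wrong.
Step 3: By the above: 8 is divisible by 6

Step 3 commits the fallacy of affirming the consequent. The known fact 'divisible by 6 → even' does NOT imply 'even → divisible by 6'. That would be the converse, which is false. For example, 8 is even but 8 ÷ 6 = 1.33, which is not an integer.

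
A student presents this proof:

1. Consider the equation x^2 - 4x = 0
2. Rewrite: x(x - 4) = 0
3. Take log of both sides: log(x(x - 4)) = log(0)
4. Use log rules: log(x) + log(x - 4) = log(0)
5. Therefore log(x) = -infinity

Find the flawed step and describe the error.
Step 3: Take log of both sides: log(x(x - 4)) = log(0)

Step 3 takes the logarithm of both sides, resulting in log(0) on the right side. The logarithm is only defined for positive numbers; log(0) is undefined (approaches negative infinity). This operation is invalid.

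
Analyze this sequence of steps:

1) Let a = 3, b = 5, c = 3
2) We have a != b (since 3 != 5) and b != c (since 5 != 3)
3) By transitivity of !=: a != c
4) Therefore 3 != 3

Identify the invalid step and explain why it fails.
Step 3: By transitivity of !=: a != c

Step 3 incorrectly applies transitivity to the '!=' relation. Transitivity states: if a R b and b R c, then a R c. However, '!=' is not transitive. Counterexample: 3 != 5 and 5 != 3, but 3 = 3 (both equal 3). Transitivity holds for relations like <, <=, =, but not for !=.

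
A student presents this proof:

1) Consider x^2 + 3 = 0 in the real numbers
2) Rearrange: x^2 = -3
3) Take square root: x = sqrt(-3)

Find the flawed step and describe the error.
Step 3: Take square root: x = sqrt(-3)

Step 3 takes the square root of -3, which is negative. In the real number system, the square root of a negative number is undefined. The equation x^2 + 3 = 0 has no real solutions. Square roots of negative numbers only exist in the complex numbers.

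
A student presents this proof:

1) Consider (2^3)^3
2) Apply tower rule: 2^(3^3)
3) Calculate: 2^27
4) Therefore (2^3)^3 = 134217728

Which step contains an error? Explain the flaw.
Step 2: Apply tower rule: 2^(3^3)

Step 2 incorrectly states that (a^b)^c = a^(b^c). The correct rule is (a^b)^c = a^(b×c). The actual value is (2^3)^3 = 2^9 = 512, not 2^27 = 134217728.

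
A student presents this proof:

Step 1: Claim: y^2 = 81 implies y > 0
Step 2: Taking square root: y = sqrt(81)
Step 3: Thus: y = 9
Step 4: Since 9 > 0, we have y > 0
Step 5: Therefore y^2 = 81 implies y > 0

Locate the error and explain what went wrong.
Step 2: Taking square root: y = sqrt(81)

Step 2 takes the square root and assumes the positive root only. The equation y^2 = 81 actually has two solutions: y = 9 and y = -9. The proof silently assumes y > 0 without justification, then uses this assumption to conclude y > 0, which is circular. The counterexample y = -9 shows the claim is false.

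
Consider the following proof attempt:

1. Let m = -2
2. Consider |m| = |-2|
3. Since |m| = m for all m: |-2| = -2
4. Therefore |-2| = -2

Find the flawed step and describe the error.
Step 3: Since |m| = m for all m: |-2| = -2

Step 3 incorrectly states that |m| = m for all m. The correct definition is |m| = m when m >= 0, and |m| = -m when m < 0. Since -2 < 0, we have |-2| = -(-2) = 2, not -2.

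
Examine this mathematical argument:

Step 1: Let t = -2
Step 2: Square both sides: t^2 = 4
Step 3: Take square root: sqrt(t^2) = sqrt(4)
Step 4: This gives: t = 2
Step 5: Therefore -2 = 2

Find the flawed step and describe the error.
Step 4: This gives: t = 2

Step 4 incorrectly states that sqrt(t^2) = t. The correct identity is sqrt(t^2) = |t|. Since t = -2 < 0, we have sqrt(t^2) = |-2| = 2, not t = -2.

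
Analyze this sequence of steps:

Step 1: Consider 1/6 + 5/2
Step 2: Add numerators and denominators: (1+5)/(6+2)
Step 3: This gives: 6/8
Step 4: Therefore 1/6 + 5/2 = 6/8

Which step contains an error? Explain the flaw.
Step 2: Add numerators and denominators: (1+5)/(6+2)

Step 2 incorrectly adds fractions by separately adding numerators and denominators. This is wrong. The correct method requires a common denominator: 1/6 + 5/2 = (1×2 + 5×6)/(6×2) = 32/12 = 8/3. The method used gives 6/8, which is different.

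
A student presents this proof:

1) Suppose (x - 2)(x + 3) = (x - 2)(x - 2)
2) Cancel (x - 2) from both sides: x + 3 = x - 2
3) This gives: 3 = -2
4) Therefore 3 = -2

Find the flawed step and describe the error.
Step 2: Cancel (x - 2) from both sides: x + 3 = x - 2

Step 2 cancels (x - 2) from both sides. This is only valid if (x - 2) ≠ 0, i.e., x ≠ 2. When x = 2, both sides equal zero regardless of the other factors. The correct approach requires considering x = 2 as a separate case.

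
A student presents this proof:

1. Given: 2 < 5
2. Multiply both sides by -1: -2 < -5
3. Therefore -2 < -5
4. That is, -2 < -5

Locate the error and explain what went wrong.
Step 2: Multiply both sides by -1: -2 < -5

Step 2 multiplies both sides by -1 but fails to reverse the inequality sign. When multiplying (or dividing) an inequality by a negative number, the direction must be reversed. Since 2 < 5, we should get -2 > -5, i.e., -2 > -5.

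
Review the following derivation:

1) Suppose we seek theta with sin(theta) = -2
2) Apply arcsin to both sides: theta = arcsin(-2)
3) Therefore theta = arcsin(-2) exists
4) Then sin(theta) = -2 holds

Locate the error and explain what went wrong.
Step 2: Apply arcsin to both sides: theta = arcsin(-2)

Step 2 applies arcsin to -2. However, arcsin(x) is only defined for x in [-1, 1] because sin(theta) can only produce values in that range. Since |-2| > 1, arcsin(-2) is undefined. There is no angle whose sine equals -2.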